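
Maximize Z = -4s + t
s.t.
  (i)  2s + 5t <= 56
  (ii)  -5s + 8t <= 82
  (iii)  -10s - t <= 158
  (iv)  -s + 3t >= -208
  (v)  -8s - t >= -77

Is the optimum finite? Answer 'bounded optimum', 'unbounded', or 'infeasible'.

Corner points and Z = -4s + t:
  (38/41, 444/41) → Z = 292/41
  (329/38, 147/19) → Z = -511/19
  (-1346/85, 6/17) → Z = 5414/85
  (-266/31, -2238/31) → Z = -1174/31
  (439/25, -1587/25) → Z = -3343/25
The feasible region has finitely many vertices and no improving ray; the maximum is 5414/85 at (-1346/85, 6/17).

bounded optimum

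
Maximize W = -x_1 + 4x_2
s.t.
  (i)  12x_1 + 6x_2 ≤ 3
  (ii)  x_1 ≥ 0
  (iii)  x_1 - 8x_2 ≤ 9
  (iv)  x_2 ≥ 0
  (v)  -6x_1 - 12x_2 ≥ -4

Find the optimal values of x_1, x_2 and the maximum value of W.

x_1 = 0, x_2 = 1/3, maximum W = 4/3

Corner points and W = -x_1 + 4x_2:
  (1/4, 0) → W = -1/4
  (1/9, 5/18) → W = 1
  (0, 0) → W = 0
  (0, 1/3) → W = 4/3

At the optimal vertex, x_1 = 0 and -6x_1 - 12x_2 = -4.
Solving simultaneously gives x_1 = 0, x_2 = 1/3.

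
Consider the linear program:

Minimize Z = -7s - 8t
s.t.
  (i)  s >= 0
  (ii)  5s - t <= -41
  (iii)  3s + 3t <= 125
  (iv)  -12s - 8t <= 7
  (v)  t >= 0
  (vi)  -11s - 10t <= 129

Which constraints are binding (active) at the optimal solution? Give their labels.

Feasible corners and Z = -7s - 8t:
  (0, 41) → Z = -328
  (0, 125/3) → Z = -1000/3
  (1/9, 374/9) → Z = -2999/9

The minimum is at (0, 125/3). Substituting into each constraint, equality holds for (i) and (iii); the remaining constraints have slack.

(i) and (iii)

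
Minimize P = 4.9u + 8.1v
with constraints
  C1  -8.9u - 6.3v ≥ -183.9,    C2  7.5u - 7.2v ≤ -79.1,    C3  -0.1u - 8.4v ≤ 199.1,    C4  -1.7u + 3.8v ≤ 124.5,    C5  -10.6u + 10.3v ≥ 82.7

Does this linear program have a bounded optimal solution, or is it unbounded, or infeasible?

bounded optimum

Feasible corners and P = 4.9u + 8.1v:
  (9175/1237, 208324/11133) → P = 2324491/12370
  (-8553/4453, 142068/4453) → P = 11088411/44530
  (-17483/531, -74267/3186) → P = -3718543/10620
  (-90119/733, -16301/733) → P = -2868106/3665
The feasible region has finitely many vertices and no improving ray; the minimum is -2868106/3665 at (-90119/733, -16301/733).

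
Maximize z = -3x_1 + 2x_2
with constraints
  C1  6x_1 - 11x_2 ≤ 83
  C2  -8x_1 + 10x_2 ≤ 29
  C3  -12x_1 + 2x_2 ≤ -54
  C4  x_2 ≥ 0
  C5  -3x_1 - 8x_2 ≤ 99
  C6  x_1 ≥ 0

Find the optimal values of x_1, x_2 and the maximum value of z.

Vertices and z = -3x_1 + 2x_2:
  (83/6, 0) → z = -83/2
  (23/4, 15/2) → z = -9/4
  (9/2, 0) → z = -27/2
The feasible region is unbounded (it extends along (5, 4), (11, 6)), but z strictly decreases along every unbounded feasible direction, so there is no improving ray and the maximum is attained at a vertex.

x_1 = 23/4, x_2 = 15/2, maximum z = -9/4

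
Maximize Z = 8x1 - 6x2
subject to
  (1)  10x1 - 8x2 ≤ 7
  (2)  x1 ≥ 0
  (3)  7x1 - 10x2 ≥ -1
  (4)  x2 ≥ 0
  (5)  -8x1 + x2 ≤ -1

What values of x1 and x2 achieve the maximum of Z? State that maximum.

x1 = 39/22, x2 = 59/44, maximum Z = 135/22

Feasible corners and Z = 8x1 - 6x2:
  (39/22, 59/44) → Z = 135/22
  (7/10, 0) → Z = 28/5
  (11/73, 15/73) → Z = -2/73
  (1/8, 0) → Z = 1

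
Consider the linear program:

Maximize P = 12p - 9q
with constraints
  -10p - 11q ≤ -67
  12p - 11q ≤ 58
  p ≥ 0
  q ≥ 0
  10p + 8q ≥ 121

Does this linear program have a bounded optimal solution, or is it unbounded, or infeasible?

From the feasible point (1795/206, 436/103), moving in the direction (11, 12) keeps every constraint satisfied while P increases without bound.

unbounded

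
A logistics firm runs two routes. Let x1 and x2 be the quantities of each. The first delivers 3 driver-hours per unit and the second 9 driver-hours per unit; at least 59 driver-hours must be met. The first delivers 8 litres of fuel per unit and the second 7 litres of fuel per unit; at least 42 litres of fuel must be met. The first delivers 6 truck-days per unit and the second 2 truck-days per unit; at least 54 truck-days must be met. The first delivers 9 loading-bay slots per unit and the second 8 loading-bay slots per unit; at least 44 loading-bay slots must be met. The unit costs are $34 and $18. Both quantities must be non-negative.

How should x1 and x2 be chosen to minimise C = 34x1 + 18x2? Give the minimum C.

Vertices and C = 34x1 + 18x2:
  (0, 27) → C = 486
  (59/3, 0) → C = 2006/3
  (23/3, 4) → C = 998/3
The feasible region is unbounded (it extends along (0, 1), (1, 0)), but C strictly increases along every unbounded feasible direction, so there is no improving ray and the minimum is attained at a vertex.

x1 = 23/3, x2 = 4, minimum C = 998/3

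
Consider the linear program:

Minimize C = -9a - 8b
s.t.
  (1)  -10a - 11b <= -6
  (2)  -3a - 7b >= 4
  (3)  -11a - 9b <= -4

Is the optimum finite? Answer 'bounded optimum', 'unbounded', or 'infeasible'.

unbounded

From the feasible point (86/37, -58/37), moving in the direction (7, -3) keeps every constraint satisfied while C decreases without bound.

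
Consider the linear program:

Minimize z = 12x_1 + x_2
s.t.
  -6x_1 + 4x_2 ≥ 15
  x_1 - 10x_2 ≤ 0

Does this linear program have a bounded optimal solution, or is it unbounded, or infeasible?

From the feasible point (-75/28, -15/56), moving in the direction (-10, -1) keeps every constraint satisfied while z decreases without bound.

unbounded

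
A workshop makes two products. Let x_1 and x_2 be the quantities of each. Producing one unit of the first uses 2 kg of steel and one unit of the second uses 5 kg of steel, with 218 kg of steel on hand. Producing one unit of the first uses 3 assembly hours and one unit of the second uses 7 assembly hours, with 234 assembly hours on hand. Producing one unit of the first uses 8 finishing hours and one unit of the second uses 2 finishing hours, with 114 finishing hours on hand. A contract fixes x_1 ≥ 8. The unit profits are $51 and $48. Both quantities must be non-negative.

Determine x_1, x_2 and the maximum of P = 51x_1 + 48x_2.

x_1 = 8, x_2 = 25, maximum P = 1608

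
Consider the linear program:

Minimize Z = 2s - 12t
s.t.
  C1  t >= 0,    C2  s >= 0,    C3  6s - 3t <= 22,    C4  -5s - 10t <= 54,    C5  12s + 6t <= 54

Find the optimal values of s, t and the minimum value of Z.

Vertices and Z = 2s - 12t:
  (0, 0) → Z = 0
  (11/3, 0) → Z = 22/3
  (0, 9) → Z = -108
  (49/12, 5/6) → Z = -11/6

The binding constraints are s = 0 and 12s + 6t = 54.
Solving simultaneously gives s = 0, t = 9.

s = 0, t = 9, minimum Z = -108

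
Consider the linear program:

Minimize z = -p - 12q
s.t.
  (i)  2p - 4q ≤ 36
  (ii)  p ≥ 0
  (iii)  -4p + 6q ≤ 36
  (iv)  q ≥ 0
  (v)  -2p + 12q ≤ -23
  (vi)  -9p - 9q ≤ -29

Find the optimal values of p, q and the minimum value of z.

Extreme points and z = -p - 12q:
  (18, 0) → z = -18
  (85/4, 13/8) → z = -163/4
  (23/2, 0) → z = -23/2

At the optimal vertex, 2p - 4q = 36 and -2p + 12q = -23.
Solving simultaneously gives p = 85/4, q = 13/8.

p = 85/4, q = 13/8, minimum z = -163/4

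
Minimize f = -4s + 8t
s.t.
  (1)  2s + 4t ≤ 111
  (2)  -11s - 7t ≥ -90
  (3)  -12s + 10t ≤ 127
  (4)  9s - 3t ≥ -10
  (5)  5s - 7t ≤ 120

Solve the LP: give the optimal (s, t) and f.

s = -215/24, t = -565/24, minimum f = -305/2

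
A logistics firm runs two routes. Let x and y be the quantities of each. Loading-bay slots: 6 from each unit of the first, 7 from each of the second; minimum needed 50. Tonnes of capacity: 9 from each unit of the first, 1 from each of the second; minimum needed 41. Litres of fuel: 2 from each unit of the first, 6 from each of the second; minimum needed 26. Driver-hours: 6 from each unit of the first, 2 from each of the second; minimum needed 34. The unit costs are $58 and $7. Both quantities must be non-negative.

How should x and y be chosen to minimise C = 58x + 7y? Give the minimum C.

Vertices and C = 58x + 7y:
  (0, 41) → C = 287
  (13, 0) → C = 754
  (59/11, 28/11) → C = 3618/11
  (23/5, 16/5) → C = 1446/5
  (4, 5) → C = 267
The feasible region is unbounded (it extends along (0, 1), (1, 0)), but C strictly increases along every unbounded feasible direction, so there is no improving ray and the minimum is attained at a vertex.

x = 4, y = 5, minimum C = 267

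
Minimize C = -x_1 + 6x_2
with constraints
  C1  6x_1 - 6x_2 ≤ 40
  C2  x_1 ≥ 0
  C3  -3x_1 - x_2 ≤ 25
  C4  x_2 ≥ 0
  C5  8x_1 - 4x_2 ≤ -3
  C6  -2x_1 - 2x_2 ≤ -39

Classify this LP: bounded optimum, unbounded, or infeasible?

Feasible corners and C = -x_1 + 6x_2:
  (0, 39/2) → C = 117
  (25/4, 53/4) → C = 293/4
The feasible region has finitely many vertices and no improving ray; the minimum is 293/4 at (25/4, 53/4).

bounded optimum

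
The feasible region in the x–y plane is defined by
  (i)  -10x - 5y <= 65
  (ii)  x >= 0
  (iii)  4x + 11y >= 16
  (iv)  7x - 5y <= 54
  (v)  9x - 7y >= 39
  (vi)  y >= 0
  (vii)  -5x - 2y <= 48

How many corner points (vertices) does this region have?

Intersecting each pair of boundary lines and keeping only the points that satisfy every inequality leaves:
  (183/4, 213/4)
  (54/7, 0)
  (13/3, 0)

3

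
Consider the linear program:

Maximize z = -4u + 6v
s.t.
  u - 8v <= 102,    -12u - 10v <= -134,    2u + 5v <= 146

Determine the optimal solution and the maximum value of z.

u = -79/4, v = 371/10, maximum z = 1508/5

Extreme points and z = -4u + 6v:
  (1046/53, -545/53) → z = -7454/53
  (1678/21, -58/21) → z = -7060/21
  (-79/4, 371/10) → z = 1508/5

The optimum lies where -12u - 10v = -134 and 2u + 5v = 146.
Solving simultaneously gives u = -79/4, v = 371/10.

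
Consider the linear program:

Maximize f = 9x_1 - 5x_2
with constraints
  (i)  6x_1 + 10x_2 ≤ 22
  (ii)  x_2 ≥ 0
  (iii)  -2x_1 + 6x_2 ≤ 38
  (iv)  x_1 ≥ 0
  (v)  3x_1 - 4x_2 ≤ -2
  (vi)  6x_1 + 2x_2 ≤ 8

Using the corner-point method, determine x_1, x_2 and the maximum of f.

x_1 = 14/15, x_2 = 6/5, maximum f = 12/5

Vertices and f = 9x_1 - 5x_2:
  (0, 11/5) → f = -11
  (3/4, 7/4) → f = -2
  (0, 1/2) → f = -5/2
  (14/15, 6/5) → f = 12/5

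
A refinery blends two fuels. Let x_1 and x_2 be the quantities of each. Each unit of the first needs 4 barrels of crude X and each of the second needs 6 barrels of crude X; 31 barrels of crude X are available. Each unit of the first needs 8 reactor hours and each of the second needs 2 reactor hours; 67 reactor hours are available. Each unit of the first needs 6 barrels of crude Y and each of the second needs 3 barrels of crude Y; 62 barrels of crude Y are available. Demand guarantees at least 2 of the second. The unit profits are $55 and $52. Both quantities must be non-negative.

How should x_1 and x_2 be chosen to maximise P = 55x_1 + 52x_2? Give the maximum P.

x_1 = 19/4, x_2 = 2, maximum P = 1461/4

Feasible corners and P = 55x_1 + 52x_2:
  (0, 31/6) → P = 806/3
  (0, 2) → P = 104
  (19/4, 2) → P = 1461/4

At the optimal vertex, 4x_1 + 6x_2 = 31 and x_2 = 2.
Solving simultaneously gives x_1 = 19/4, x_2 = 2.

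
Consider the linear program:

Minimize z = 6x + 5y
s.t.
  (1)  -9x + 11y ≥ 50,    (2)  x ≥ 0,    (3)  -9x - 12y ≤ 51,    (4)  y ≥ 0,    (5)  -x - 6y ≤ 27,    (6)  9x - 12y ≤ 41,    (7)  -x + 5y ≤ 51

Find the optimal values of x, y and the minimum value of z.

x = 0, y = 50/11, minimum z = 250/11

At the optimal vertex, -9x + 11y = 50 and x = 0.
Solving simultaneously gives x = 0, y = 50/11.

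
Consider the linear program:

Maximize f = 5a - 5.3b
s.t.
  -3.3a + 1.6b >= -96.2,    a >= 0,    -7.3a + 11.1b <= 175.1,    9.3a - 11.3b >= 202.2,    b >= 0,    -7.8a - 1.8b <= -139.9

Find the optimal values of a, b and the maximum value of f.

a = 962/33, b = 0, maximum f = 4810/33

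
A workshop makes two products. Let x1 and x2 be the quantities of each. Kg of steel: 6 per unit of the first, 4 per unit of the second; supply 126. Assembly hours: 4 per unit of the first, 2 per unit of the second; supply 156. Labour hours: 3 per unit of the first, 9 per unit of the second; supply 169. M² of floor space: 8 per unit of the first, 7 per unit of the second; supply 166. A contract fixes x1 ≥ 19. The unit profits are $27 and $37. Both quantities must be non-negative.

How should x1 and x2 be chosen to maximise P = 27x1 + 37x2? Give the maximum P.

x1 = 19, x2 = 2, maximum P = 587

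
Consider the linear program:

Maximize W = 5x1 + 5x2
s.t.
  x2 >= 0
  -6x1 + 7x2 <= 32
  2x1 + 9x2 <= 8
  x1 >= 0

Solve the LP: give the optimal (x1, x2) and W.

x1 = 4, x2 = 0, maximum W = 20

At the optimal vertex, x2 = 0 and 2x1 + 9x2 = 8.
Solving simultaneously gives x1 = 4, x2 = 0.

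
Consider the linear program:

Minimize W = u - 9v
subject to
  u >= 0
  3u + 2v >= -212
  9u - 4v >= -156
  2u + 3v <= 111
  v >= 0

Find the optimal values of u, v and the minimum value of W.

Feasible corners and W = u - 9v:
  (0, 37) → W = -333
  (0, 0) → W = 0
  (111/2, 0) → W = 111/2

At the optimal vertex, u = 0 and 2u + 3v = 111.
Solving simultaneously gives u = 0, v = 37.

u = 0, v = 37, minimum W = -333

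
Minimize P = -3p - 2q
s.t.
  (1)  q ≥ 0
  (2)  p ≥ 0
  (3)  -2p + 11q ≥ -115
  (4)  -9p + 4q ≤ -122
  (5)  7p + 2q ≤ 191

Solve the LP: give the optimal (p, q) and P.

p = 504/23, q = 865/46, minimum P = -2377/23

Extreme points and P = -3p - 2q:
  (122/9, 0) → P = -122/3
  (191/7, 0) → P = -573/7
  (504/23, 865/46) → P = -2377/23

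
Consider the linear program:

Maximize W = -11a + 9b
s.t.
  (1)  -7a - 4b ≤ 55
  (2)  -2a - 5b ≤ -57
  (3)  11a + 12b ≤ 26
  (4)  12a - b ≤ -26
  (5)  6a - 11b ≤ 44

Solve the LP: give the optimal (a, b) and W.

Vertices and W = -11a + 9b:
  (-503/27, 509/27) → W = 10114/27
  (-191/10, 787/40) → W = 15487/40
  (-554/31, 575/31) → W = 11269/31

The binding constraints are -7a - 4b = 55 and 11a + 12b = 26.
Solving simultaneously gives a = -191/10, b = 787/40.

a = -191/10, b = 787/40, maximum W = 15487/40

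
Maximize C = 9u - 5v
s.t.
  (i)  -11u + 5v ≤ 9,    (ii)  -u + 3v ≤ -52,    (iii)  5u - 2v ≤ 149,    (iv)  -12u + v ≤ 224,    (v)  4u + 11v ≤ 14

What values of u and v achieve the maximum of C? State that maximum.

u = -597/19, v = -2908/19, maximum C = 9167/19

Extreme points and C = 9u - 5v:
  (-41/4, -83/4) → C = 23/2
  (-1111/49, -2356/49) → C = 1781/49
  (343/13, -111/13) → C = 3642/13
  (-597/19, -2908/19) → C = 9167/19

The binding constraints are 5u - 2v = 149 and -12u + v = 224.
Solving simultaneously gives u = -597/19, v = -2908/19.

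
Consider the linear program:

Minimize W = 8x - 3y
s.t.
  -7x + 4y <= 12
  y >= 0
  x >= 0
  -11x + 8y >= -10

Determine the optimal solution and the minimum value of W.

x = 0, y = 3, minimum W = -9

Extreme points and W = 8x - 3y:
  (0, 3) → W = -9
  (0, 0) → W = 0
  (10/11, 0) → W = 80/11
The feasible region is unbounded (it extends along (4, 7), (8, 11)), but W strictly increases along every unbounded feasible direction, so there is no improving ray and the minimum is attained at a vertex.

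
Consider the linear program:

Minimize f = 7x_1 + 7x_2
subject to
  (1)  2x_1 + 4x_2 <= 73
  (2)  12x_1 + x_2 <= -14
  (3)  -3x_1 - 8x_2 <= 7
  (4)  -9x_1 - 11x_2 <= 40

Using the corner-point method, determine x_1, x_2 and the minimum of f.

x_1 = -963/14, x_2 = 737/14, minimum f = -113

Vertices and f = 7x_1 + 7x_2:
  (-129/46, 452/23) → f = 5425/46
  (-963/14, 737/14) → f = -113
  (-35/31, -14/31) → f = -343/31
  (-81/13, 19/13) → f = -434/13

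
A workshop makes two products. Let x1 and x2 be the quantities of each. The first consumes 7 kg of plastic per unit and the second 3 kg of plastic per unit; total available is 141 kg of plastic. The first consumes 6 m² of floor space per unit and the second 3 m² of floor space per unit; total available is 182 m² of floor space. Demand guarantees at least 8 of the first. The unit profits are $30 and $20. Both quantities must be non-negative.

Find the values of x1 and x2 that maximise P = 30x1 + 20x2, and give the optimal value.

x1 = 8, x2 = 85/3, maximum P = 2420/3

Extreme points and P = 30x1 + 20x2:
  (141/7, 0) → P = 4230/7
  (8, 0) → P = 240
  (8, 85/3) → P = 2420/3

The binding constraints are 7x1 + 3x2 = 141 and x1 = 8.
Solving simultaneously gives x1 = 8, x2 = 85/3.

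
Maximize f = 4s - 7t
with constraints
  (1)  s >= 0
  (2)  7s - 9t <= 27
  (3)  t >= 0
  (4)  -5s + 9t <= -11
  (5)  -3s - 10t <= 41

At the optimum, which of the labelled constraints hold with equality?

(2) and (3)

Feasible corners and f = 4s - 7t:
  (27/7, 0) → f = 108/7
  (8, 29/9) → f = 85/9
  (11/5, 0) → f = 44/5

The maximum is at (27/7, 0). Substituting into each constraint, equality holds for (2) and (3); the remaining constraints have slack.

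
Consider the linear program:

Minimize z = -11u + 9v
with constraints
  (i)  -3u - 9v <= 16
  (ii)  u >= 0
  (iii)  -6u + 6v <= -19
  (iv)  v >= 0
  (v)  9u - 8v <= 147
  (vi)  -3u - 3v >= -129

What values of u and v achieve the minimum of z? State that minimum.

u = 491/17, v = 240/17, minimum z = -3241/17

Vertices and z = -11u + 9v:
  (19/6, 0) → z = -209/6
  (277/12, 239/12) → z = -224/3
  (49/3, 0) → z = -539/3
  (491/17, 240/17) → z = -3241/17

The binding constraints are 9u - 8v = 147 and -3u - 3v = -129.
Solving simultaneously gives u = 491/17, v = 240/17.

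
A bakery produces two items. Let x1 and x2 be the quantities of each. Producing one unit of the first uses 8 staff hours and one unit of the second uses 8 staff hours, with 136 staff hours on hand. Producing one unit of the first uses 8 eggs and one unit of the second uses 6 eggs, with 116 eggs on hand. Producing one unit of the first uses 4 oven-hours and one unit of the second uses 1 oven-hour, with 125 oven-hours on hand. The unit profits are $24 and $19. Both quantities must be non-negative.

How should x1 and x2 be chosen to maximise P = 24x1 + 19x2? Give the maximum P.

Corner points and P = 24x1 + 19x2:
  (0, 0) → P = 0
  (0, 17) → P = 323
  (29/2, 0) → P = 348
  (7, 10) → P = 358

x1 = 7, x2 = 10, maximum P = 358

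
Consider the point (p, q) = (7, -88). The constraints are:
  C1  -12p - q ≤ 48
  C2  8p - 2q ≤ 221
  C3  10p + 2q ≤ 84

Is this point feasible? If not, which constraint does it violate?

not feasible — violates C2

Constraint C2: 8p - 2q = 232, which is not ≤ 221. All other constraints are satisfied.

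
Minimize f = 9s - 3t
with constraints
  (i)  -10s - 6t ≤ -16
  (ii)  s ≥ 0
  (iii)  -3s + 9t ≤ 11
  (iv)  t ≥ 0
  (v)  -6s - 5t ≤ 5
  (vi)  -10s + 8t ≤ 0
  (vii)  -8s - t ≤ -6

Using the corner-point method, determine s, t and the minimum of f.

s = 32/35, t = 8/7, minimum f = 24/5

The feasible region is unbounded (it extends along (3, 1), (1, 0)), but f strictly increases along every unbounded feasible direction, so there is no improving ray and the minimum is attained at a vertex.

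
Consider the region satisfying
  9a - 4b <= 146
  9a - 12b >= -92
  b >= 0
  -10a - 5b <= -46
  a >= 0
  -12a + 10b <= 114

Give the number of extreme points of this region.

Pairwise boundary intersections that survive every other constraint:
  (265/9, 119/4)
  (146/9, 0)
  (92/165, 1334/165)
  (23/5, 0)

4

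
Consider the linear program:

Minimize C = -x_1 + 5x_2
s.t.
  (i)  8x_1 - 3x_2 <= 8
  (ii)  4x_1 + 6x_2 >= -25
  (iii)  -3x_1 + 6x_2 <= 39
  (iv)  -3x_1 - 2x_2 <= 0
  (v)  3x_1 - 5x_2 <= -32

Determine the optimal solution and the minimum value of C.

x_1 = -64/21, x_2 = 32/7, minimum C = 544/21

Feasible corners and C = -x_1 + 5x_2:
  (-13/4, 39/8) → C = 221/8
  (1, 7) → C = 34
  (-64/21, 32/7) → C = 544/21

At the optimal vertex, -3x_1 - 2x_2 = 0 and 3x_1 - 5x_2 = -32.
Solving simultaneously gives x_1 = -64/21, x_2 = 32/7.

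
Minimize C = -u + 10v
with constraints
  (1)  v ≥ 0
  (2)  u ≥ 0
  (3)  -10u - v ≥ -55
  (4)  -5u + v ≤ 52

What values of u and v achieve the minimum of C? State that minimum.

Extreme points and C = -u + 10v:
  (0, 0) → C = 0
  (11/2, 0) → C = -11/2
  (0, 52) → C = 520
  (1/5, 53) → C = 2649/5

u = 11/2, v = 0, minimum C = -11/2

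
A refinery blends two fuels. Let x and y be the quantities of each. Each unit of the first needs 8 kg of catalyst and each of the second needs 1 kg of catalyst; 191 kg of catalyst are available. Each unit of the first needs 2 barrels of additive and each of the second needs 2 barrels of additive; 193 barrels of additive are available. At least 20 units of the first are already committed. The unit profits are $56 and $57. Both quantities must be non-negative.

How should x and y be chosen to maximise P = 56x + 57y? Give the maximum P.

x = 20, y = 31, maximum P = 2887

Corner points and P = 56x + 57y:
  (191/8, 0) → P = 1337
  (20, 0) → P = 1120
  (20, 31) → P = 2887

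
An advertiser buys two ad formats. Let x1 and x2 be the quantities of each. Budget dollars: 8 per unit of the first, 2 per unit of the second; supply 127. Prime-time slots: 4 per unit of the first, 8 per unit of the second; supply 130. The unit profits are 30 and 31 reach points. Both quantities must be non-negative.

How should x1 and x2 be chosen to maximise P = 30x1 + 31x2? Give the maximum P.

Feasible corners and P = 30x1 + 31x2:
  (0, 0) → P = 0
  (0, 65/4) → P = 2015/4
  (127/8, 0) → P = 1905/4
  (27/2, 19/2) → P = 1399/2

The binding constraints are 8x1 + 2x2 = 127 and 4x1 + 8x2 = 130.
Solving simultaneously gives x1 = 27/2, x2 = 19/2.

x1 = 27/2, x2 = 19/2, maximum P = 1399/2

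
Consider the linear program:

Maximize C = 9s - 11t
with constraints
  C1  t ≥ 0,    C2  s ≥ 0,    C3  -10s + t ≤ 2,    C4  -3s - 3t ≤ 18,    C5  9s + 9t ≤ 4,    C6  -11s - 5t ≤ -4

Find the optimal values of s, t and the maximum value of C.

s = 4/9, t = 0, maximum C = 4

Corner points and C = 9s - 11t:
  (4/9, 0) → C = 4
  (4/11, 0) → C = 36/11
  (8/27, 4/27) → C = 28/27

At the optimal vertex, t = 0 and 9s + 9t = 4.
Solving simultaneously gives s = 4/9, t = 0.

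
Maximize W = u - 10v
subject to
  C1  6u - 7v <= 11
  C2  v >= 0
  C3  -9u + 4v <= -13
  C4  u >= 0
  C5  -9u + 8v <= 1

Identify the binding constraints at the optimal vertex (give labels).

C1 and C2

Vertices and W = u - 10v:
  (11/6, 0) → W = 11/6
  (13/9, 0) → W = 13/9
  (3, 7/2) → W = -32
The feasible region is unbounded (it extends along (7, 6), (8, 9)), but W strictly decreases along every unbounded feasible direction, so there is no improving ray and the maximum is attained at a vertex.

The maximum is at (11/6, 0). Substituting into each constraint, equality holds for C1 and C2; the remaining constraints have slack.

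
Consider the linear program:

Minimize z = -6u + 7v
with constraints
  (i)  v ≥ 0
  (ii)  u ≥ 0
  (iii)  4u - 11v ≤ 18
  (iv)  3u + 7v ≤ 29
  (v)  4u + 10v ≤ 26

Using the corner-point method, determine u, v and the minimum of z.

Vertices and z = -6u + 7v:
  (0, 0) → z = 0
  (9/2, 0) → z = -27
  (0, 13/5) → z = 91/5
  (233/42, 8/21) → z = -643/21

The binding constraints are 4u - 11v = 18 and 4u + 10v = 26.
Solving simultaneously gives u = 233/42, v = 8/21.

u = 233/42, v = 8/21, minimum z = -643/21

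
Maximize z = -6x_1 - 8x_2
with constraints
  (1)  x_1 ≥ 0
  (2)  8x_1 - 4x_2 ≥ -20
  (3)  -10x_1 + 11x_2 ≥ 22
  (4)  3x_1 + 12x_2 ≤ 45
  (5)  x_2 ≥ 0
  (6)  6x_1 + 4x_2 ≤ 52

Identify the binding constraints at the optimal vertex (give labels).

Extreme points and z = -6x_1 - 8x_2:
  (0, 2) → z = -16
  (0, 15/4) → z = -30
  (77/51, 172/51) → z = -1838/51

The maximum is at (0, 2). Substituting into each constraint, equality holds for (1) and (3); the remaining constraints have slack.

(1) and (3)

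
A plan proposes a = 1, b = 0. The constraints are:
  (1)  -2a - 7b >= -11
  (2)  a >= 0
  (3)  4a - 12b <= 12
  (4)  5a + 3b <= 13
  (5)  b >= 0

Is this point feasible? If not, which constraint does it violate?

(1): -2 ≥ -11 ✓
(2): 1 ≥ 0 ✓
(3): 4 ≤ 12 ✓
(4): 5 ≤ 13 ✓
(5): 0 ≥ 0 ✓

feasible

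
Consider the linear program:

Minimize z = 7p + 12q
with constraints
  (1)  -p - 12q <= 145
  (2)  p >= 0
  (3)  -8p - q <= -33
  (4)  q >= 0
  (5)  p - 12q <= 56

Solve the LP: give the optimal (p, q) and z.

Corner points and z = 7p + 12q:
  (0, 33) → z = 396
  (33/8, 0) → z = 231/8
  (56, 0) → z = 392
The feasible region is unbounded (it extends along (0, 1), (12, 1)), but z strictly increases along every unbounded feasible direction, so there is no improving ray and the minimum is attained at a vertex.

p = 33/8, q = 0, minimum z = 231/8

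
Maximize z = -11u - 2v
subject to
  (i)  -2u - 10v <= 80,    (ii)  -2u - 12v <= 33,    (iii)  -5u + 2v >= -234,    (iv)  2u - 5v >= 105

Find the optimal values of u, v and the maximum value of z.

u = 1095/34, v = -138/17, maximum z = -11493/34

At the optimal vertex, -2u - 12v = 33 and 2u - 5v = 105.
Solving simultaneously gives u = 1095/34, v = -138/17.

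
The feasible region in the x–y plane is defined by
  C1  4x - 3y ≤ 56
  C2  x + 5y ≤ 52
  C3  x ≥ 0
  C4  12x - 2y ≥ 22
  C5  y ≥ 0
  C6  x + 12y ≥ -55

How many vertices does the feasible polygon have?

The feasible vertices (each the meet of two boundaries and inside every other half-plane) are:
  (436/23, 152/23)
  (14, 0)
  (107/31, 301/31)
  (11/6, 0)

4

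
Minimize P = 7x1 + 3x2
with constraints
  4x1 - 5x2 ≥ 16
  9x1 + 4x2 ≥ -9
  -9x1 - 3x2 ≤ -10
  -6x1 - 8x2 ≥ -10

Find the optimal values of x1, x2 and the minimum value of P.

Feasible corners and P = 7x1 + 3x2:
  (98/57, -104/57) → P = 374/57
  (89/31, -28/31) → P = 539/31
  (67/9, -19) → P = -44/9
The feasible region is unbounded (it extends along (4, -3), (4, -9)), but P strictly increases along every unbounded feasible direction, so there is no improving ray and the minimum is attained at a vertex.

The binding constraints are 9x1 + 4x2 = -9 and -9x1 - 3x2 = -10.
Solving simultaneously gives x1 = 67/9, x2 = -19.

x1 = 67/9, x2 = -19, minimum P = -44/9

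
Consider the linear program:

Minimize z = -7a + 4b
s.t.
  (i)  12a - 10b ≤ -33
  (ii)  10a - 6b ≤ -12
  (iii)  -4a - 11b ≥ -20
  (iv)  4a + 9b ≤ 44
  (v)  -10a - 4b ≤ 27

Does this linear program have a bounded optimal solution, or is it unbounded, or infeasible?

bounded optimum

Corner points and z = -7a + 4b:
  (-163/172, 93/43) → z = 2629/172
  (-201/74, 3/74) → z = 1419/74
  (-377/94, 154/47) → z = 3871/94
The feasible region has finitely many vertices and no improving ray; the minimum is 2629/172 at (-163/172, 93/43).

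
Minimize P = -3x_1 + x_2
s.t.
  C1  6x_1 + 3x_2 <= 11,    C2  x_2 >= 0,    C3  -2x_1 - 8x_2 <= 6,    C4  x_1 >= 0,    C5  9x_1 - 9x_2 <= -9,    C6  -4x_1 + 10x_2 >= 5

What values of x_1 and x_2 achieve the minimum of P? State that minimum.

x_1 = 8/9, x_2 = 17/9, minimum P = -7/9

Vertices and P = -3x_1 + x_2:
  (0, 11/3) → P = 11/3
  (8/9, 17/9) → P = -7/9
  (0, 1) → P = 1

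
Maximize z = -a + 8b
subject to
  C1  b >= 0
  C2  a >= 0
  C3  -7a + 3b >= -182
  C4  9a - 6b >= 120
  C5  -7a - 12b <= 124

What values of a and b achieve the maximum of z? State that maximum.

a = 244/5, b = 266/5, maximum z = 1884/5

Corner points and z = -a + 8b:
  (26, 0) → z = -26
  (40/3, 0) → z = -40/3
  (244/5, 266/5) → z = 1884/5

At the optimal vertex, -7a + 3b = -182 and 9a - 6b = 120.
Solving simultaneously gives a = 244/5, b = 266/5.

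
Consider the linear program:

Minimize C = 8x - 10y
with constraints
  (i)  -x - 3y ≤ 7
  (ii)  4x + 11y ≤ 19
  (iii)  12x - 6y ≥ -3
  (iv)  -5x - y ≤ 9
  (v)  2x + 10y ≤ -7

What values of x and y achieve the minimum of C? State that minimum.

x = -6/11, y = -13/22, minimum C = 17/11

The optimum lies where 12x - 6y = -3 and 2x + 10y = -7.
Solving simultaneously gives x = -6/11, y = -13/22.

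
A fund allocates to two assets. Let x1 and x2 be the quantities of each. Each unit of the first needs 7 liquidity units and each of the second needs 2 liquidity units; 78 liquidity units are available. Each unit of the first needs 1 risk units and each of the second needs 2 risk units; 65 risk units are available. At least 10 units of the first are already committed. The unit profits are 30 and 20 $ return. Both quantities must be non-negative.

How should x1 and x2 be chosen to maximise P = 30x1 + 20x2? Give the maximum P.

x1 = 10, x2 = 4, maximum P = 380

Extreme points and P = 30x1 + 20x2:
  (78/7, 0) → P = 2340/7
  (10, 0) → P = 300
  (10, 4) → P = 380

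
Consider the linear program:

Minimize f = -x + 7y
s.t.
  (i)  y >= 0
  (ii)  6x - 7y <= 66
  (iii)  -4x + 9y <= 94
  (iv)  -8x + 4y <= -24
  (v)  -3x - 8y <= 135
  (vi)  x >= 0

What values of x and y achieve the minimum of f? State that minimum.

x = 11, y = 0, minimum f = -11

Extreme points and f = -x + 7y:
  (11, 0) → f = -11
  (3, 0) → f = -3
  (626/13, 414/13) → f = 2272/13
  (74/7, 106/7) → f = 668/7

At the optimal vertex, y = 0 and 6x - 7y = 66.
Solving simultaneously gives x = 11, y = 0.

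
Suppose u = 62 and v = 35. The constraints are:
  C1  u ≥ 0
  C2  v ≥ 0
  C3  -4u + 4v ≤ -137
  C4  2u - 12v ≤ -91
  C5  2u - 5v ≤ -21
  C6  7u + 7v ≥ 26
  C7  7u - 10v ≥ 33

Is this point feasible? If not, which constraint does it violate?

not feasible — violates C3

Constraint C3: -4u + 4v = -108, which is not ≤ -137. All other constraints are satisfied.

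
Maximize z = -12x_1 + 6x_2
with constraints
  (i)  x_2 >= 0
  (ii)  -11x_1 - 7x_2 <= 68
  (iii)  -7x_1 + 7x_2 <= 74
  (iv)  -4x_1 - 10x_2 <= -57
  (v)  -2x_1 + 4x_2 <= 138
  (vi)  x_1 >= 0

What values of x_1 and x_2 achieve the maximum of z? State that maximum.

Corner points and z = -12x_1 + 6x_2:
  (57/4, 0) → z = -171
  (335/7, 409/7) → z = -1566/7
  (0, 74/7) → z = 444/7
  (0, 57/10) → z = 171/5
The feasible region is unbounded (it extends along (2, 1), (1, 0)), but z strictly decreases along every unbounded feasible direction, so there is no improving ray and the maximum is attained at a vertex.

At the optimal vertex, -7x_1 + 7x_2 = 74 and x_1 = 0.
Solving simultaneously gives x_1 = 0, x_2 = 74/7.

x_1 = 0, x_2 = 74/7, maximum z = 444/7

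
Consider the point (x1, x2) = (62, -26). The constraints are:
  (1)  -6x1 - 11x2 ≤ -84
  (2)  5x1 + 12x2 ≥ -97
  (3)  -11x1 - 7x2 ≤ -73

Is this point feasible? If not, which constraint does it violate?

(1): -86 ≤ -84 ✓
(2): -2 ≥ -97 ✓
(3): -500 ≤ -73 ✓

feasible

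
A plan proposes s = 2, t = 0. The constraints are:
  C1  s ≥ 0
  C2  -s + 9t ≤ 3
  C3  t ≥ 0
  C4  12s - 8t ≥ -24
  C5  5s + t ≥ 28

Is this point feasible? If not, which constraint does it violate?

not feasible — violates C5

Constraint C5: 5s + t = 10, which is not ≥ 28. All other constraints are satisfied.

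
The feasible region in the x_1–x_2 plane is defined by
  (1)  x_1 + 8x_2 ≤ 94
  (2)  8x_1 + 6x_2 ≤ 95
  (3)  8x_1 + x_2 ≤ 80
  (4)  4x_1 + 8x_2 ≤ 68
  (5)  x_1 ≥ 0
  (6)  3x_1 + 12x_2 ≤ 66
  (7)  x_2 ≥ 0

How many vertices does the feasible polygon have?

Pairwise boundary intersections that survive every other constraint:
  (77/8, 3)
  (124/13, 81/26)
  (10, 0)
  (0, 11/2)
  (0, 0)

5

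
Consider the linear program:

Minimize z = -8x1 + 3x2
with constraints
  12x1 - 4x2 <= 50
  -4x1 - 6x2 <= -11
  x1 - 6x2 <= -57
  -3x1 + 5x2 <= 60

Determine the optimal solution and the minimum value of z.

Extreme points and z = -8x1 + 3x2:
  (132/17, 367/34) → z = -1011/34
  (245/24, 145/8) → z = -655/24
  (-75/13, 111/13) → z = 933/13

At the optimal vertex, 12x1 - 4x2 = 50 and x1 - 6x2 = -57.
Solving simultaneously gives x1 = 132/17, x2 = 367/34.

x1 = 132/17, x2 = 367/34, minimum z = -1011/34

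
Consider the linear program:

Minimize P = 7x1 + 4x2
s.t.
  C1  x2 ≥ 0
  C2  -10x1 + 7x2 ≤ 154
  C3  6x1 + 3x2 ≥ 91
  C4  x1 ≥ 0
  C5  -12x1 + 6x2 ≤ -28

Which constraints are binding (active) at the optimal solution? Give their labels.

C1 and C3

Feasible corners and P = 7x1 + 4x2:
  (91/6, 0) → P = 637/6
  (140/3, 266/3) → P = 2044/3
  (35/4, 77/6) → P = 1351/12
The feasible region is unbounded (it extends along (7, 10), (1, 0)), but P strictly increases along every unbounded feasible direction, so there is no improving ray and the minimum is attained at a vertex.

The minimum is at (91/6, 0). Substituting into each constraint, equality holds for C1 and C3; the remaining constraints have slack.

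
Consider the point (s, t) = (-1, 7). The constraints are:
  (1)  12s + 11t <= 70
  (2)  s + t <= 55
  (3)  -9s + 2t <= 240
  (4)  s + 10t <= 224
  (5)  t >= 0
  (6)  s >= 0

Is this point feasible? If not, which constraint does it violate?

not feasible — violates (6)

Constraint (6): s = -1, which is not ≥ 0. All other constraints are satisfied.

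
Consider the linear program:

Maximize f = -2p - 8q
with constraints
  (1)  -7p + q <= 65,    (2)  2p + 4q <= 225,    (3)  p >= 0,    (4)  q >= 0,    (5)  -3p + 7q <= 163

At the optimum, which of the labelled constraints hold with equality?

(3) and (4)

Extreme points and f = -2p - 8q:
  (225/2, 0) → f = -225
  (71/2, 77/2) → f = -379
  (0, 0) → f = 0
  (0, 163/7) → f = -1304/7

The maximum is at (0, 0). Substituting into each constraint, equality holds for (3) and (4); the remaining constraints have slack.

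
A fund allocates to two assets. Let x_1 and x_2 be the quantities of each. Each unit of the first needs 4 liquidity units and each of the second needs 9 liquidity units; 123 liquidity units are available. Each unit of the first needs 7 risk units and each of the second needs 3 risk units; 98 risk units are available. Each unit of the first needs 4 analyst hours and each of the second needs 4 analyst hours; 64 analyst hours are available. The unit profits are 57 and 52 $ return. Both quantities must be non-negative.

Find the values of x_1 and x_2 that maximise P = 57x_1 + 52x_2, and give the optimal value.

x_1 = 25/2, x_2 = 7/2, maximum P = 1789/2

At the optimal vertex, 7x_1 + 3x_2 = 98 and 4x_1 + 4x_2 = 64.
Solving simultaneously gives x_1 = 25/2, x_2 = 7/2.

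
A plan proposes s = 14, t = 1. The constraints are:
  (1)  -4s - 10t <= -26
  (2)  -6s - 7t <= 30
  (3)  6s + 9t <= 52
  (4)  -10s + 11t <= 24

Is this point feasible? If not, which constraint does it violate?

not feasible — violates (3)

Constraint (3): 6s + 9t = 93, which is not ≤ 52. All other constraints are satisfied.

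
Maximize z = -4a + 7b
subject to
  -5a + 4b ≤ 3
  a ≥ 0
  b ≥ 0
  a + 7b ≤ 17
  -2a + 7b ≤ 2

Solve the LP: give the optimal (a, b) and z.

Vertices and z = -4a + 7b:
  (0, 0) → z = 0
  (0, 2/7) → z = 2
  (17, 0) → z = -68
  (5, 12/7) → z = -8

The binding constraints are a = 0 and -2a + 7b = 2.
Solving simultaneously gives a = 0, b = 2/7.

a = 0, b = 2/7, maximum z = 2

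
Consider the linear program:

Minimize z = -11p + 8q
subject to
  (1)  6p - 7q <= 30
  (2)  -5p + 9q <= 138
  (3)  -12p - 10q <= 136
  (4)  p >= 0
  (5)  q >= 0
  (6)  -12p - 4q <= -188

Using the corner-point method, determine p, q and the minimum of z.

Extreme points and z = -11p + 8q:
  (1236/19, 978/19) → z = -5772/19
  (359/27, 64/9) → z = -2413/27
  (285/32, 649/32) → z = 2057/32

The optimum lies where 6p - 7q = 30 and -5p + 9q = 138.
Solving simultaneously gives p = 1236/19, q = 978/19.

p = 1236/19, q = 978/19, minimum z = -5772/19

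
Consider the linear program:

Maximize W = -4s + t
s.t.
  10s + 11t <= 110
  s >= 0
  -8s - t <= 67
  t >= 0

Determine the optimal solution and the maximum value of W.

Corner points and W = -4s + t:
  (0, 10) → W = 10
  (11, 0) → W = -44
  (0, 0) → W = 0

The optimum lies where 10s + 11t = 110 and s = 0.
Solving simultaneously gives s = 0, t = 10.

s = 0, t = 10, maximum W = 10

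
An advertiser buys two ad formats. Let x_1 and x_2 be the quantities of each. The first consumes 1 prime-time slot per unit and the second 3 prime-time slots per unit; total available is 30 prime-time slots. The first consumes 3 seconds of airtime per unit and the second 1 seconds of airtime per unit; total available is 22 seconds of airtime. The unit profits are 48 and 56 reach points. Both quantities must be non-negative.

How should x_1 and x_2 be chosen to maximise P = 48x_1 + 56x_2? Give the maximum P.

The binding constraints are x_1 + 3x_2 = 30 and 3x_1 + x_2 = 22.
Solving simultaneously gives x_1 = 9/2, x_2 = 17/2.

x_1 = 9/2, x_2 = 17/2, maximum P = 692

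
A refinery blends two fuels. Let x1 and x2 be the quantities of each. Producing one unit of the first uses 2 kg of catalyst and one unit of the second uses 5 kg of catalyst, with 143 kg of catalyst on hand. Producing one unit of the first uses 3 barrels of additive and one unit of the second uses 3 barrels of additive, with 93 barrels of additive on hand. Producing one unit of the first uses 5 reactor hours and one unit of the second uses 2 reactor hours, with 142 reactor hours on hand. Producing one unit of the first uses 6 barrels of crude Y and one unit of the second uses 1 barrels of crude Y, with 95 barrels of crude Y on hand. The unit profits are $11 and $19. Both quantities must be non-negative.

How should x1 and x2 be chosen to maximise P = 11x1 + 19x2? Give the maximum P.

Feasible corners and P = 11x1 + 19x2:
  (0, 0) → P = 0
  (0, 143/5) → P = 2717/5
  (95/6, 0) → P = 1045/6
  (4, 27) → P = 557
  (64/5, 91/5) → P = 2433/5

x1 = 4, x2 = 27, maximum P = 557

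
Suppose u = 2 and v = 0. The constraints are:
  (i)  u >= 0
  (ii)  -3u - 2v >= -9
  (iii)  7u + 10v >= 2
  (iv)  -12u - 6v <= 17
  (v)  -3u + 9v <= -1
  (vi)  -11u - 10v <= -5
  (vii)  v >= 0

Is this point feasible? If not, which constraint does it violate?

(i): 2 ≥ 0 ✓
(ii): -6 ≥ -9 ✓
(iii): 14 ≥ 2 ✓
(iv): -24 ≤ 17 ✓
(v): -6 ≤ -1 ✓
(vi): -22 ≤ -5 ✓
(vii): 0 ≥ 0 ✓

feasible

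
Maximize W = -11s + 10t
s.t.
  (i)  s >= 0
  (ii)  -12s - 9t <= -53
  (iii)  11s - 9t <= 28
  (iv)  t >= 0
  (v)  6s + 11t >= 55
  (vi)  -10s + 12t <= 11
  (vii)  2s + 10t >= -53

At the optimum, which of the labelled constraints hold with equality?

Feasible corners and W = -11s + 10t:
  (803/175, 437/175) → W = -4463/175
  (145/14, 401/42) → W = -775/42
  (77/26, 44/13) → W = 33/26

The maximum is at (77/26, 44/13). Substituting into each constraint, equality holds for (v) and (vi); the remaining constraints have slack.

(v) and (vi)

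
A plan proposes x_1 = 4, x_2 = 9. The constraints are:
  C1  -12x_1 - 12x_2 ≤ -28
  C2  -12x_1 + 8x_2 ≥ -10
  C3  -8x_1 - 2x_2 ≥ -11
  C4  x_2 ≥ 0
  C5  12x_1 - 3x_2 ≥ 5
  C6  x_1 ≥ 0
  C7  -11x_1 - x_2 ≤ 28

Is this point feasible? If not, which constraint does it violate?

Constraint C3: -8x_1 - 2x_2 = -50, which is not ≥ -11. All other constraints are satisfied.

not feasible — violates C3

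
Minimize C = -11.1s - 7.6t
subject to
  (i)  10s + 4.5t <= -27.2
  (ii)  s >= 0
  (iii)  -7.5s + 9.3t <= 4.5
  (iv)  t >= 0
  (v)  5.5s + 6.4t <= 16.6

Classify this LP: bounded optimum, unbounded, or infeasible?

The boundaries 10s + 4.5t = -27.2 and s = 0 meet at (0, -272/45), but that point violates t ≥ 0. Every candidate vertex is excluded by some other constraint, so the feasible region is empty.

infeasible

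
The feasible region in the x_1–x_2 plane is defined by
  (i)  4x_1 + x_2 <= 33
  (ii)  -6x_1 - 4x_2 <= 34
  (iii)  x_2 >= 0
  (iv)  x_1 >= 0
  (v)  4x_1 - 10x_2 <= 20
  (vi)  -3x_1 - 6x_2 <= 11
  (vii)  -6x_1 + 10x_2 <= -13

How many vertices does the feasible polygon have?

4

The feasible vertices (each the meet of two boundaries and inside every other half-plane) are:
  (175/22, 13/11)
  (343/46, 73/23)
  (5, 0)
  (13/6, 0)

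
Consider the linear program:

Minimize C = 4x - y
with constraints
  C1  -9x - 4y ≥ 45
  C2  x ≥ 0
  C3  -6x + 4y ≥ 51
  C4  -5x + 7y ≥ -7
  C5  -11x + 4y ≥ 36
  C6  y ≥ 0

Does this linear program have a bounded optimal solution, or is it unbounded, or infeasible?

The boundaries -9x - 4y = 45 and -6x + 4y = 51 meet at (-32/5, 63/20), but that point violates x ≥ 0. Every candidate vertex is excluded by some other constraint, so the feasible region is empty.

infeasible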